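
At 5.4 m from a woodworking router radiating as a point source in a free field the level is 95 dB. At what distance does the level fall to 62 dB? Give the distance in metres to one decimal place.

The 33.0 dB drop corresponds to a distance ratio of 10^(33.0/20) for a point source.
r₂ = 5.4·10^((95−62)/20) = 5.4·10^(33.0/20) = 241.21 m.

241.2 m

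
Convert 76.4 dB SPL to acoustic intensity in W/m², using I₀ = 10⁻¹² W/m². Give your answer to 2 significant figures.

I = I₀·10^(L/10) = 10⁻¹² × 10^(76.4/10) = 10^(-4.360).

4.4e-05 W/m²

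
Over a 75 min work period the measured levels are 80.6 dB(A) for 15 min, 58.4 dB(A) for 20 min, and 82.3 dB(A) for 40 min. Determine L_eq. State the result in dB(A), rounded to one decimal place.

80.6 dB(A)

The energy average is taken in the linear domain: L_eq = 10·log₁₀[(Σ tᵢ·10^(Lᵢ/10))/T], T = 75 min.
Σ tᵢ·10^(Lᵢ/10) = 15·10^(80.6/10) + 20·10^(58.4/10) + 40·10^(82.3/10) = 8.529e+09.
L_eq = 10·log₁₀(8.529e+09/75) = 80.56 dB(A).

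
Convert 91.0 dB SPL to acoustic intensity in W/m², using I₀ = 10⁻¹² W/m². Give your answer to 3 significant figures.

0.00126 W/m²

I/I₀ = 10^(91.0/10) = 1.259e+09, so I = 1.259e+09 × 10⁻¹² W/m².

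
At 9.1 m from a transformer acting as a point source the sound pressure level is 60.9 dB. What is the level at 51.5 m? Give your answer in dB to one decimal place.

Spherical spreading from a point source gives a 20·log₁₀(r₂/r₁) drop.
L₂ = 60.9 − 20·log₁₀(51.5/9.1) = 60.9 − 15.055 = 45.84 dB.

45.8 dB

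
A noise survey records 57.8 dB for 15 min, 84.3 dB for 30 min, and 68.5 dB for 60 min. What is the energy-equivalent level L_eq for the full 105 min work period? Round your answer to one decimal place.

79.1 dB

The energy average is taken in the linear domain: L_eq = 10·log₁₀[(Σ tᵢ·10^(Lᵢ/10))/T], T = 105 min.
Σ tᵢ·10^(Lᵢ/10) = 15·10^(57.8/10) + 30·10^(84.3/10) + 60·10^(68.5/10) = 8.508e+09.
L_eq = 10·log₁₀(8.508e+09/105) = 79.09 dB.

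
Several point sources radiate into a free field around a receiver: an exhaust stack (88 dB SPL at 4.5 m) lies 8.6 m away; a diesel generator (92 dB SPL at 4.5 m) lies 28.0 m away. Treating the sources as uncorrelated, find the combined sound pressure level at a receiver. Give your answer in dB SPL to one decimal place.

Apply inverse-square spreading to bring every level to the receiver, then sum 10^(L/10).
exhaust stack: 88 − 20·log₁₀(8.6/4.5) = 88 − 5.63 = 82.37 dB SPL.
diesel generator: 92 − 20·log₁₀(28.0/4.5) = 92 − 15.88 = 76.12 dB SPL.
Σ 10^(L/10) = 2.137e+08 → L_total = 10·log₁₀(2.137e+08) = 83.30 dB SPL.

83.3 dB SPL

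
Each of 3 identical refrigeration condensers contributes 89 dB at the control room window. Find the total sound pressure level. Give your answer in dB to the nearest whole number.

94 dB

With 3 equal, uncorrelated contributions the intensity is 3× that of one unit, giving a rise of 10·log₁₀ 3.
L_total = 89 + 10·log₁₀(3) = 89 + 4.771 = 93.77 dB.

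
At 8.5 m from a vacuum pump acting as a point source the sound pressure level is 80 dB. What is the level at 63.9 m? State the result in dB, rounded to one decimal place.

Point-source attenuation: ΔL = 20·log₁₀(r₂/r₁) = 20·log₁₀(63.9/8.5) = 17.522 dB.
L₂ = 80 − 20·log₁₀(63.9/8.5) = 80 − 17.522 = 62.48 dB.

62.5 dB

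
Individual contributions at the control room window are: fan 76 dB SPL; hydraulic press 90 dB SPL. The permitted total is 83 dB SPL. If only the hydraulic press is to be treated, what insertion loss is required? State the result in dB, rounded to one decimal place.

The untreated sources together contribute 10^(76/10) = 3.981e+07, i.e. 76.00 dB SPL.
To meet 83 dB SPL overall, the treated hydraulic press may contribute at most 10^(83/10) − 3.981e+07 = 1.597e+08, i.e. 82.03 dB SPL.
So the hydraulic press must be reduced from 90 to 82.03 dB SPL: IL = 7.97 dB.

8.0 dB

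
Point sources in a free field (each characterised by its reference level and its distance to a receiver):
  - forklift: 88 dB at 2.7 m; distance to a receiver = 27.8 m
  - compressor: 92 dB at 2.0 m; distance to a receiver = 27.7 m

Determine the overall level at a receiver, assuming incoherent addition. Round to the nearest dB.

72 dB

Propagate each source to the receiver with L = L_ref − 20·log₁₀(r/r_ref), then add intensities.
forklift: 88 − 20·log₁₀(27.8/2.7) = 88 − 20.25 = 67.75 dB.
compressor: 92 − 20·log₁₀(27.7/2.0) = 92 − 22.83 = 69.17 dB.
Σ 10^(L/10) = 1.421e+07 → L_total = 10·log₁₀(1.421e+07) = 71.53 dB.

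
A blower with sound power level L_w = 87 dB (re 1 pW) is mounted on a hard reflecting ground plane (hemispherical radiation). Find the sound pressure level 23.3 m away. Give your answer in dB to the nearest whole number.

52 dB

L_p = L_w − 10·log₁₀(2π·r²) with r = 23.3 m.
2π·r² = 3411 m², 10·log₁₀ of that is 35.329 dB.
L_p = 87 − 35.329 = 51.67 dB.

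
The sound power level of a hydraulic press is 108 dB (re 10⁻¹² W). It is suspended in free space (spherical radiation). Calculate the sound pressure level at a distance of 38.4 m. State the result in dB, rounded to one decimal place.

Free-field spherical radiation: L_p = L_w − 10·log₁₀(4π·r²), r = 38.4 m.
4π·r² = 1.853e+04 m², 10·log₁₀ of that is 42.679 dB.
L_p = 108 − 42.679 = 65.32 dB.

65.3 dB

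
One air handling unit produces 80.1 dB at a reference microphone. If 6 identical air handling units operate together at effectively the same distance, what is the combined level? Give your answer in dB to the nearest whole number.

88 dB

L_total = L₁ + 10·log₁₀ N for N identical incoherent sources.
L_total = 80.1 + 10·log₁₀(6) = 80.1 + 7.782 = 87.88 dB.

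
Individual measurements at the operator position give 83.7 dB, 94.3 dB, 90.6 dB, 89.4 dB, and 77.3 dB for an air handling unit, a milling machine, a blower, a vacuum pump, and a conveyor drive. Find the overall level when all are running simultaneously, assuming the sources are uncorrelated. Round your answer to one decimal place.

For uncorrelated sources the intensities add, so convert each level to linear form, sum, and take 10·log₁₀ of the total.
Σ 10^(L/10) = 10^(83.7/10) + 10^(94.3/10) + 10^(90.6/10) + 10^(89.4/10) + 10^(77.3/10) = 4.999e+09.
L_total = 10·log₁₀(4.999e+09) = 96.99 dB.

97.0 dB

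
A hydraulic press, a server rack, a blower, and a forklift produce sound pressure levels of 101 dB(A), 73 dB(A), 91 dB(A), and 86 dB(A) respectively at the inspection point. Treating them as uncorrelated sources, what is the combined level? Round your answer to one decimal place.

Incoherent sources combine by intensity addition: L_total = 10·log₁₀(Σ 10^(L_i/10)).
Σ 10^(L/10) = 10^(101/10) + 10^(73/10) + 10^(91/10) + 10^(86/10) = 1.427e+10.
L_total = 10·log₁₀(1.427e+10) = 101.54 dB(A).

101.5 dB(A)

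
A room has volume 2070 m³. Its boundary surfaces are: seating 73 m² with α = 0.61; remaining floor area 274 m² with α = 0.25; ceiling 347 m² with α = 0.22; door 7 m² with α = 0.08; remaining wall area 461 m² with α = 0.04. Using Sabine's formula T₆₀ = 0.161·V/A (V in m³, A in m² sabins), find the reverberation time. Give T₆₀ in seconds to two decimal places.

1.60 s

A = Σ Sᵢαᵢ = 73·0.61 + 274·0.25 + 347·0.22 + 7·0.08 + 461·0.04 = 208.37 m².
T₆₀ = 0.161 × 2070 / 208.37 = 1.599 s.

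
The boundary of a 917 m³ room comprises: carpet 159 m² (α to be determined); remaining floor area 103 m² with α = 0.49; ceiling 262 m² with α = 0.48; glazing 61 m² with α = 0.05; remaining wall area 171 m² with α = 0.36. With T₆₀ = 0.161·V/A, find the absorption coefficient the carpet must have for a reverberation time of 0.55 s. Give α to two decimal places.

0.17

From T₆₀ = 0.161·V/A, the target T₆₀ = 0.55 s needs A = 0.161·917/0.55 = 268.43 m².
Absorption from the other surfaces = 103·0.49 + 262·0.48 + 61·0.05 + 171·0.36 = 240.84 m², so the carpet must supply 27.59 m² over 159 m².
α = 27.59/159 = 0.174.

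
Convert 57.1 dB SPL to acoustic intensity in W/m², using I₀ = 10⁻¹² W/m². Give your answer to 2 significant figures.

5.1e-07 W/m²

I = I₀·10^(L/10) = 10⁻¹² × 10^(57.1/10) = 10^(-6.290).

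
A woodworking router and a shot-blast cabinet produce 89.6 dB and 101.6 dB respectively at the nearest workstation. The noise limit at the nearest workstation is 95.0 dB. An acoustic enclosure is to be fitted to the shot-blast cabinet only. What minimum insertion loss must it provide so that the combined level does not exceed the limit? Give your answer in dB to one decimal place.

8.1 dB

Everything except the shot-blast cabinet sums to 10^(89.6/10) = 9.120e+08 in linear terms, 89.60 dB.
To meet 95.0 dB overall, the treated shot-blast cabinet may contribute at most 10^(95.0/10) − 9.120e+08 = 2.250e+09, i.e. 93.52 dB.
Required insertion loss = 101.6 − 93.52 = 8.08 dB.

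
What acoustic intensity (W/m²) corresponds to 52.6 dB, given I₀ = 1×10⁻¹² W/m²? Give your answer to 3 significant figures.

I = I₀·10^(L/10) = 10⁻¹² × 10^(52.6/10) = 10^(-6.740).

1.82e-07 W/m²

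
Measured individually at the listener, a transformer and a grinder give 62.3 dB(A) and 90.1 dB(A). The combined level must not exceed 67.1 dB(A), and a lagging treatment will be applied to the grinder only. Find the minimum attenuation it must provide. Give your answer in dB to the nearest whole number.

Everything except the grinder sums to 10^(62.3/10) = 1.698e+06 in linear terms, 62.30 dB(A).
The limit corresponds to 10^(67.1/10) = 5.129e+06; subtracting the fixed part leaves 3.430e+06 for the grinder, i.e. 65.35 dB(A).
So the grinder must be reduced from 90.1 to 65.35 dB(A): IL = 24.75 dB.

25 dB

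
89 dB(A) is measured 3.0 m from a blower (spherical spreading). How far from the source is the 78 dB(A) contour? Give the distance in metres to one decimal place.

Point-source spreading drops the level by 20·log₁₀(r₂/r₁); inverting, r₂/r₁ = 10^(ΔL/20).
r₂ = 3.0·10^((89−78)/20) = 3.0·10^(11.0/20) = 10.64 m.

10.6 m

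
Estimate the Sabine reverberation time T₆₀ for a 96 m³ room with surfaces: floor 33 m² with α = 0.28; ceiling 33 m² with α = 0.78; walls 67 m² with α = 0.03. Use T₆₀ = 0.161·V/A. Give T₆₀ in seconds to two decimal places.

0.42 s

A = Σ Sᵢαᵢ = 33·0.28 + 33·0.78 + 67·0.03 = 36.99 m².
T₆₀ = 0.161 × 96 / 36.99 = 0.418 s.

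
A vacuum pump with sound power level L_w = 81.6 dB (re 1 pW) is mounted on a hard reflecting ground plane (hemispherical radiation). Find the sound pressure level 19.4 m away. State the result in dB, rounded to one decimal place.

47.9 dB

L_p = L_w − 10·log₁₀(2π·r²) with r = 19.4 m.
2π·r² = 2365 m², 10·log₁₀ of that is 33.738 dB.
L_p = 81.6 − 33.738 = 47.86 dB.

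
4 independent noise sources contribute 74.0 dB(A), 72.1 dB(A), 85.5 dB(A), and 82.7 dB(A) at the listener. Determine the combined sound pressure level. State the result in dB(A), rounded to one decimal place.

87.7 dB(A)

Incoherent sources combine by intensity addition: L_total = 10·log₁₀(Σ 10^(L_i/10)).
Σ 10^(L/10) = 10^(74.0/10) + 10^(72.1/10) + 10^(85.5/10) + 10^(82.7/10) = 5.824e+08.
L_total = 10·log₁₀(5.824e+08) = 87.65 dB(A).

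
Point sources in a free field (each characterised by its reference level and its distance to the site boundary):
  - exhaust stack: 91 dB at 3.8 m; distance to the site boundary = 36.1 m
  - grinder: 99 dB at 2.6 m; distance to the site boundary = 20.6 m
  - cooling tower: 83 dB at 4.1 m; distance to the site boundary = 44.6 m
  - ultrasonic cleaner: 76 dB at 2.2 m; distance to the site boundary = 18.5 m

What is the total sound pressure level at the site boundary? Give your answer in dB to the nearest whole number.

82 dB

First find each source's level at the receiver (point-source: −20·log₁₀(r/r_ref)), then combine on an intensity basis.
exhaust stack: 91 − 20·log₁₀(36.1/3.8) = 91 − 19.55 = 71.45 dB.
grinder: 99 − 20·log₁₀(20.6/2.6) = 99 − 17.98 = 81.02 dB.
cooling tower: 83 − 20·log₁₀(44.6/4.1) = 83 − 20.73 = 62.27 dB.
ultrasonic cleaner: 76 − 20·log₁₀(18.5/2.2) = 76 − 18.49 = 57.51 dB.
Σ 10^(L/10) = 1.427e+08 → L_total = 10·log₁₀(1.427e+08) = 81.55 dB.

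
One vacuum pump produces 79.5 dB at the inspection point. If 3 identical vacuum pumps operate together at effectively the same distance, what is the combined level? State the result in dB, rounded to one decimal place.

L_total = L₁ + 10·log₁₀ N for N identical incoherent sources.
L_total = 79.5 + 10·log₁₀(3) = 79.5 + 4.771 = 84.27 dB.

84.3 dB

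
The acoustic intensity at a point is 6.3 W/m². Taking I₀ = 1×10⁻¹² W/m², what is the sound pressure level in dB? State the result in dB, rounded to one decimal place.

Dividing by I₀ shifts the exponent by 12: I/I₀ = 6.3×10^12.
L = 10·(0.7993 + 12) = 127.99 dB.

128.0 dB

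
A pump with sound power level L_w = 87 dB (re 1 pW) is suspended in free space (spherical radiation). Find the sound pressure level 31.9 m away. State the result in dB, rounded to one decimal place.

L_p = L_w − 10·log₁₀(4π·r²) with r = 31.9 m.
4π·r² = 1.279e+04 m², 10·log₁₀ of that is 41.068 dB.
L_p = 87 − 41.068 = 45.93 dB.

45.9 dB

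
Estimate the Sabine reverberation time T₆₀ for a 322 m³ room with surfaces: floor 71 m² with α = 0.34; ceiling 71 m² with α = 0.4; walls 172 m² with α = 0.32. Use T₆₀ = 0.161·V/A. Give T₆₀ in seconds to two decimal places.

Summing Sᵢαᵢ: 71·0.34 + 71·0.4 + 172·0.32 = 107.58 m².
T₆₀ = 0.161·V/A = 0.161·322/107.58 = 0.482 s.

0.48 s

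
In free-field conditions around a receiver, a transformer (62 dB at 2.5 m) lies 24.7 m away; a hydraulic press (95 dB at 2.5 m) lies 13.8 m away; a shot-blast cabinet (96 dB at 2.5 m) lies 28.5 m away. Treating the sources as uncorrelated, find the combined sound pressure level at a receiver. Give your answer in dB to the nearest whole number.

Propagate each source to the receiver with L = L_ref − 20·log₁₀(r/r_ref), then add intensities.
transformer: 62 − 20·log₁₀(24.7/2.5) = 62 − 19.90 = 42.10 dB.
hydraulic press: 95 − 20·log₁₀(13.8/2.5) = 95 − 14.84 = 80.16 dB.
shot-blast cabinet: 96 − 20·log₁₀(28.5/2.5) = 96 − 21.14 = 74.86 dB.
Σ 10^(L/10) = 1.344e+08 → L_total = 10·log₁₀(1.344e+08) = 81.29 dB.

81 dB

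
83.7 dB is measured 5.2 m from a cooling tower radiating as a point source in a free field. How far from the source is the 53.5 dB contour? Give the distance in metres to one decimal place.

168.3 m

For a point source L₁ − L₂ = 20·log₁₀(r₂/r₁), so r₂ = r₁·10^((L₁−L₂)/20).
r₂ = 5.2·10^((83.7−53.5)/20) = 5.2·10^(30.2/20) = 168.27 m.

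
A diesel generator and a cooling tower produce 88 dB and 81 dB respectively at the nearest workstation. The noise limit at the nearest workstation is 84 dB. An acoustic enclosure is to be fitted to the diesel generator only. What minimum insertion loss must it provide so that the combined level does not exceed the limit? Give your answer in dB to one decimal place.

Everything except the diesel generator sums to 10^(81/10) = 1.259e+08 in linear terms, 81.00 dB.
The limit corresponds to 10^(84/10) = 2.512e+08; subtracting the fixed part leaves 1.253e+08 for the diesel generator, i.e. 80.98 dB.
So the diesel generator must be reduced from 88 to 80.98 dB: IL = 7.02 dB.

7.0 dB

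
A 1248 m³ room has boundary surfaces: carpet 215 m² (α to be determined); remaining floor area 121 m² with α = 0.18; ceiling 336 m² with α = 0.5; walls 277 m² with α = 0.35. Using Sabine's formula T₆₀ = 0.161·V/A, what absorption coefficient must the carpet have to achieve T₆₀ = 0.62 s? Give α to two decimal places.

A = 0.161·V/T₆₀ = 0.161·1248/0.62 = 324.08 m² sabins.
Absorption from the other surfaces = 121·0.18 + 336·0.5 + 277·0.35 = 286.73 m², so the carpet must supply 37.35 m² over 215 m².
α = 37.35/215 = 0.174.

0.17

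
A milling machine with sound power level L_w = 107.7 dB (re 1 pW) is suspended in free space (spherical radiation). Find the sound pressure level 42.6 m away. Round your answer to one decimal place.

64.1 dB

L_p = L_w − 10·log₁₀(4π·r²) with r = 42.6 m.
4π·r² = 2.28e+04 m², 10·log₁₀ of that is 43.580 dB.
L_p = 107.7 − 43.580 = 64.12 dB.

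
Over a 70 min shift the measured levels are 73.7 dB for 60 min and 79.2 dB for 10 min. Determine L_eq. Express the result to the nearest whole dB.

75 dB

L_eq = 10·log₁₀[(1/T)·Σ tᵢ·10^(Lᵢ/10)] with T = 70 min.
Σ tᵢ·10^(Lᵢ/10) = 60·10^(73.7/10) + 10·10^(79.2/10) = 2.238e+09.
L_eq = 10·log₁₀(2.238e+09/70) = 75.05 dB.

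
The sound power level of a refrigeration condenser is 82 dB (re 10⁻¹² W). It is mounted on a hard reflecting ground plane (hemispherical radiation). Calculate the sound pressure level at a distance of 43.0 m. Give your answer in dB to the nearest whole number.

41 dB

The power spreads over a hemisphere of area 2π·r², so L_p = L_w − 10·log₁₀(2π·r²).
2π·r² = 1.162e+04 m², 10·log₁₀ of that is 40.651 dB.
L_p = 82 − 40.651 = 41.35 dB.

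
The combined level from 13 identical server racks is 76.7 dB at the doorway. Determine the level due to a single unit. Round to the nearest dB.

66 dB

For N identical incoherent sources L_total = L₁ + 10·log₁₀ N, so L₁ = 76.7 − 10·log₁₀(13) = 76.7 − 11.139.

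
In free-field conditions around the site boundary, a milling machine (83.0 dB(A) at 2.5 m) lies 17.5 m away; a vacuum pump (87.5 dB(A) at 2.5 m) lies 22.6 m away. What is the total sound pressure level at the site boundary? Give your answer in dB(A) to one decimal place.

70.4 dB(A)

Propagate each source to the receiver with L = L_ref − 20·log₁₀(r/r_ref), then add intensities.
milling machine: 83.0 − 20·log₁₀(17.5/2.5) = 83.0 − 16.90 = 66.10 dB(A).
vacuum pump: 87.5 − 20·log₁₀(22.6/2.5) = 87.5 − 19.12 = 68.38 dB(A).
Σ 10^(L/10) = 1.095e+07 → L_total = 10·log₁₀(1.095e+07) = 70.40 dB(A).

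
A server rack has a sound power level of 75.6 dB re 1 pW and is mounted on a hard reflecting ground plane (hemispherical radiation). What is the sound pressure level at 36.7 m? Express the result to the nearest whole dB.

L_p = L_w − 10·log₁₀(2π·r²) with r = 36.7 m.
2π·r² = 8463 m², 10·log₁₀ of that is 39.275 dB.
L_p = 75.6 − 39.275 = 36.32 dB.

36 dB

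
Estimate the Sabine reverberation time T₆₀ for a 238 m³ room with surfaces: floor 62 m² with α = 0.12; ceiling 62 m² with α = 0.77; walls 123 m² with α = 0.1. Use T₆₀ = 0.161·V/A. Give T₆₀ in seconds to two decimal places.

Total absorption A = 62·0.12 + 62·0.77 + 123·0.1 = 67.48 m² sabins.
T₆₀ = 0.161·V/A = 0.161·238/67.48 = 0.568 s.

0.57 s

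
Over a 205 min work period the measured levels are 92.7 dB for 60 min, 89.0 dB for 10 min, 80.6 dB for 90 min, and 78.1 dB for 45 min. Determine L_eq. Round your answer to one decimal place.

88.1 dB

Weight each interval's intensity by its duration and average over T = 205 min:
Σ tᵢ·10^(Lᵢ/10) = 60·10^(92.7/10) + 10·10^(89.0/10) + 90·10^(80.6/10) + 45·10^(78.1/10) = 1.329e+11.
L_eq = 10·log₁₀(1.329e+11/205) = 88.12 dB.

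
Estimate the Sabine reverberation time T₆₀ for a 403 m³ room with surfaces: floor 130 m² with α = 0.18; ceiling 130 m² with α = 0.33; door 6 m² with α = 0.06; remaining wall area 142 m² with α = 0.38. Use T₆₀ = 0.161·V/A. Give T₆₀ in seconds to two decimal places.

A = Σ Sᵢαᵢ = 130·0.18 + 130·0.33 + 6·0.06 + 142·0.38 = 120.62 m².
T₆₀ = 0.161 × 403 / 120.62 = 0.538 s.

0.54 s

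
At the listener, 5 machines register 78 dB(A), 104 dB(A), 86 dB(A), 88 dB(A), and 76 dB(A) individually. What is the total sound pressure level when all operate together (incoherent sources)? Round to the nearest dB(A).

104 dB(A)

Incoherent sources combine by intensity addition: L_total = 10·log₁₀(Σ 10^(L_i/10)).
Σ 10^(L/10) = 10^(78/10) + 10^(104/10) + 10^(86/10) + 10^(88/10) + 10^(76/10) = 2.625e+10.
L_total = 10·log₁₀(2.625e+10) = 104.19 dB(A).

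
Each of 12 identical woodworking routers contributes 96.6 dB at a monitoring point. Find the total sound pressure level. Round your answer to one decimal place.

With 12 equal, uncorrelated contributions the intensity is 12× that of one unit, giving a rise of 10·log₁₀ 12.
L_total = 96.6 + 10·log₁₀(12) = 96.6 + 10.792 = 107.39 dB.

107.4 dB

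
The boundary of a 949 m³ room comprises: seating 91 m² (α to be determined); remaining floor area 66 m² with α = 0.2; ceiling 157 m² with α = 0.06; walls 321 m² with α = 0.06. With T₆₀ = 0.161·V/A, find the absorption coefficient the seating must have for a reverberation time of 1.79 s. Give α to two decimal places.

0.48

A = 0.161·V/T₆₀ = 0.161·949/1.79 = 85.36 m² sabins.
Absorption from the other surfaces = 66·0.2 + 157·0.06 + 321·0.06 = 41.88 m², so the seating must supply 43.48 m² over 91 m².
α = 43.48/91 = 0.478.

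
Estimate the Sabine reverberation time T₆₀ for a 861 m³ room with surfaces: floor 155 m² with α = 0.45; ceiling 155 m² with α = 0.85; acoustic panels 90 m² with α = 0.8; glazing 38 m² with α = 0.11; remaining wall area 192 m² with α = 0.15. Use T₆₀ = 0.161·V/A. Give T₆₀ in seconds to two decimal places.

Total absorption A = 155·0.45 + 155·0.85 + 90·0.8 + 38·0.11 + 192·0.15 = 306.48 m² sabins.
T₆₀ = 0.161 × 861 / 306.48 = 0.452 s.

0.45 s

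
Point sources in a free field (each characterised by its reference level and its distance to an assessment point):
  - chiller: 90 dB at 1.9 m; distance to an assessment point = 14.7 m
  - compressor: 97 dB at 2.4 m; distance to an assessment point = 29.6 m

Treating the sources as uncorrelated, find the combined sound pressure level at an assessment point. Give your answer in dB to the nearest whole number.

Apply inverse-square spreading to bring every level to the receiver, then sum 10^(L/10).
chiller: 90 − 20·log₁₀(14.7/1.9) = 90 − 17.77 = 72.23 dB.
compressor: 97 − 20·log₁₀(29.6/2.4) = 97 − 21.82 = 75.18 dB.
Σ 10^(L/10) = 4.965e+07 → L_total = 10·log₁₀(4.965e+07) = 76.96 dB.

77 dB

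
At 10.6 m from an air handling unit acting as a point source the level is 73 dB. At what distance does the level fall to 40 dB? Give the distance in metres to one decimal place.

473.5 m

For a point source L₁ − L₂ = 20·log₁₀(r₂/r₁), so r₂ = r₁·10^((L₁−L₂)/20).
r₂ = 10.6·10^((73−40)/20) = 10.6·10^(33.0/20) = 473.48 m.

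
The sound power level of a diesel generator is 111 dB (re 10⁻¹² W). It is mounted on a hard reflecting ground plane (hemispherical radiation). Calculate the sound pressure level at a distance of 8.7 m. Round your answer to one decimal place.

84.2 dB

The power spreads over a hemisphere of area 2π·r², so L_p = L_w − 10·log₁₀(2π·r²).
2π·r² = 475.6 m², 10·log₁₀ of that is 26.772 dB.
L_p = 111 − 26.772 = 84.23 dB.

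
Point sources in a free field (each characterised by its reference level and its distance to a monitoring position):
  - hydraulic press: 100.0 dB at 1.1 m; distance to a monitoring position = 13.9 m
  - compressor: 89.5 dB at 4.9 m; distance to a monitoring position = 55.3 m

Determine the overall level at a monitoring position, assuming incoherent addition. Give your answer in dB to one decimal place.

First find each source's level at the receiver (point-source: −20·log₁₀(r/r_ref)), then combine on an intensity basis.
hydraulic press: 100.0 − 20·log₁₀(13.9/1.1) = 100.0 − 22.03 = 77.97 dB.
compressor: 89.5 − 20·log₁₀(55.3/4.9) = 89.5 − 21.05 = 68.45 dB.
Σ 10^(L/10) = 6.962e+07 → L_total = 10·log₁₀(6.962e+07) = 78.43 dB.

78.4 dB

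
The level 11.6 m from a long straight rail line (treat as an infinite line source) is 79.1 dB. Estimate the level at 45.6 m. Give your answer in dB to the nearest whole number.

73 dB

Line-source attenuation: ΔL = 10·log₁₀(r₂/r₁) = 10·log₁₀(45.6/11.6) = 5.945 dB.
L₂ = 79.1 − 10·log₁₀(45.6/11.6) = 79.1 − 5.945 = 73.15 dB.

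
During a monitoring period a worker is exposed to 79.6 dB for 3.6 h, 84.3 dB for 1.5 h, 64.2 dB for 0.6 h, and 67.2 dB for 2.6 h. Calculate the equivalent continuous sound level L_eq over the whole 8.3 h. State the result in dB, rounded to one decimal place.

Weight each interval's intensity by its duration and average over T = 8.3 h:
Σ tᵢ·10^(Lᵢ/10) = 3.6·10^(79.6/10) + 1.5·10^(84.3/10) + 0.6·10^(64.2/10) + 2.6·10^(67.2/10) = 7.473e+08.
L_eq = 10·log₁₀(7.473e+08/8.3) = 79.54 dB.

79.5 dB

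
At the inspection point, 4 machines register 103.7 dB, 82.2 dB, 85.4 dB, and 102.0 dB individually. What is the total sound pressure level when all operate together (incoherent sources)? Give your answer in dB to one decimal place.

For uncorrelated sources the intensities add, so convert each level to linear form, sum, and take 10·log₁₀ of the total.
Σ 10^(L/10) = 10^(103.7/10) + 10^(82.2/10) + 10^(85.4/10) + 10^(102.0/10) = 3.980e+10.
L_total = 10·log₁₀(3.980e+10) = 106.00 dB.

106.0 dB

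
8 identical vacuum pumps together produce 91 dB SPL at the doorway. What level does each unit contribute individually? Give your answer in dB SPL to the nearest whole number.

82 dB SPL

8 equal contributions raise the level by 10·log₁₀ 8 = 9.031 dB, so each unit alone gives 91 − 9.031.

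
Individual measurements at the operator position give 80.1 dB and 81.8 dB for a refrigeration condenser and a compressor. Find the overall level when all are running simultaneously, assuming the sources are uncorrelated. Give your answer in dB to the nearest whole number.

84 dB

Incoherent sources combine by intensity addition: L_total = 10·log₁₀(Σ 10^(L_i/10)).
Σ 10^(L/10) = 10^(80.1/10) + 10^(81.8/10) = 2.537e+08.
L_total = 10·log₁₀(2.537e+08) = 84.04 dB.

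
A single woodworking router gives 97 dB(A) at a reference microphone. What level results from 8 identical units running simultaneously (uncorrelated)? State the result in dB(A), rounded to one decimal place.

With 8 equal, uncorrelated contributions the intensity is 8× that of one unit, giving a rise of 10·log₁₀ 8.
L_total = 97 + 10·log₁₀(8) = 97 + 9.031 = 106.03 dB(A).

106.0 dB(A)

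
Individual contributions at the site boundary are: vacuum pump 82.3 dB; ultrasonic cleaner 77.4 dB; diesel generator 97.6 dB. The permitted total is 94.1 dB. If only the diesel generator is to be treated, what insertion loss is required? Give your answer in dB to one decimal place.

Fixed contribution from the other sources: Σ 10^(L/10) = 10^(82.3/10) + 10^(77.4/10) = 2.248e+08 (83.52 dB).
The limit corresponds to 10^(94.1/10) = 2.570e+09; subtracting the fixed part leaves 2.346e+09 for the diesel generator, i.e. 93.70 dB.
So the diesel generator must be reduced from 97.6 to 93.70 dB: IL = 3.90 dB.

3.9 dB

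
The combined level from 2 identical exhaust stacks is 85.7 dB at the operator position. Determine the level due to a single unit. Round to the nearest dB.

83 dB

Dividing the total intensity by 2 lowers the level by 10·log₁₀ 2 = 3.010 dB: L₁ = 85.7 − 3.010.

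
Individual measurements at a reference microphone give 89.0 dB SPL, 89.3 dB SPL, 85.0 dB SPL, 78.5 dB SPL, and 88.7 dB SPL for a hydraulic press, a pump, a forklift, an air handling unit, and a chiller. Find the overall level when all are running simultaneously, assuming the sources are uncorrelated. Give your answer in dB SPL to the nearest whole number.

94 dB SPL

Incoherent sources combine by intensity addition: L_total = 10·log₁₀(Σ 10^(L_i/10)).
Σ 10^(L/10) = 10^(89.0/10) + 10^(89.3/10) + 10^(85.0/10) + 10^(78.5/10) + 10^(88.7/10) = 2.774e+09.
L_total = 10·log₁₀(2.774e+09) = 94.43 dB SPL.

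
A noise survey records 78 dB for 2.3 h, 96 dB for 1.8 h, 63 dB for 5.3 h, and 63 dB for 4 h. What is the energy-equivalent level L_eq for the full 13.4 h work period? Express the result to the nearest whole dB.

87 dB

Weight each interval's intensity by its duration and average over T = 13.4 h:
Σ tᵢ·10^(Lᵢ/10) = 2.3·10^(78/10) + 1.8·10^(96/10) + 5.3·10^(63/10) + 4·10^(63/10) = 7.330e+09.
L_eq = 10·log₁₀(7.330e+09/13.4) = 87.38 dB.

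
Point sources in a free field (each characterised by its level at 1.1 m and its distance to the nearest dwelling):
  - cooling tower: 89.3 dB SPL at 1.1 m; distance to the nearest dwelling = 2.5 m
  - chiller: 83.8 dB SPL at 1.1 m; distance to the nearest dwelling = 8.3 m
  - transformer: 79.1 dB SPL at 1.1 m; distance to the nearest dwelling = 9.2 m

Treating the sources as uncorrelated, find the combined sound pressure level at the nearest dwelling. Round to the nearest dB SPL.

82 dB SPL

Apply inverse-square spreading to bring every level to the receiver, then sum 10^(L/10).
cooling tower: 89.3 − 20·log₁₀(2.5/1.1) = 89.3 − 7.13 = 82.17 dB SPL.
chiller: 83.8 − 20·log₁₀(8.3/1.1) = 83.8 − 17.55 = 66.25 dB SPL.
transformer: 79.1 − 20·log₁₀(9.2/1.1) = 79.1 − 18.45 = 60.65 dB SPL.
Σ 10^(L/10) = 1.702e+08 → L_total = 10·log₁₀(1.702e+08) = 82.31 dB SPL.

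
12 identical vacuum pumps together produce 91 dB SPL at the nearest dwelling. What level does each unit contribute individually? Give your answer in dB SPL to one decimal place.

80.2 dB SPL

Dividing the total intensity by 12 lowers the level by 10·log₁₀ 12 = 10.792 dB: L₁ = 91 − 10.792.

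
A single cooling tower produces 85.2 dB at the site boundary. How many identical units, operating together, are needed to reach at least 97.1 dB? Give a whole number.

16

The shortfall is 97.1 − 85.2 = 11.9 dB, and N units add 10·log₁₀ N, so need 10·log₁₀ N ≥ 11.9.
N ≥ 10^(11.9/10) = 15.488, so N = 16.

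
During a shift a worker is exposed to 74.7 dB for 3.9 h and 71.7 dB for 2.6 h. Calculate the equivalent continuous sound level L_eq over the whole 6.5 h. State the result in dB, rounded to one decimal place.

Weight each interval's intensity by its duration and average over T = 6.5 h:
Σ tᵢ·10^(Lᵢ/10) = 3.9·10^(74.7/10) + 2.6·10^(71.7/10) = 1.536e+08.
L_eq = 10·log₁₀(1.536e+08/6.5) = 73.73 dB.

73.7 dB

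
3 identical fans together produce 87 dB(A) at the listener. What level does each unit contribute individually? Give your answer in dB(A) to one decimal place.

For N identical incoherent sources L_total = L₁ + 10·log₁₀ N, so L₁ = 87 − 10·log₁₀(3) = 87 − 4.771.

82.2 dB(A)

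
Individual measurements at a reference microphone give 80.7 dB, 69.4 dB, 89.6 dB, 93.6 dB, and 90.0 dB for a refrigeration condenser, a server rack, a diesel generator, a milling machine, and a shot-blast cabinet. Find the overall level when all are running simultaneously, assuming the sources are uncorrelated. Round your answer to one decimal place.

Incoherent sources combine by intensity addition: L_total = 10·log₁₀(Σ 10^(L_i/10)).
Σ 10^(L/10) = 10^(80.7/10) + 10^(69.4/10) + 10^(89.6/10) + 10^(93.6/10) + 10^(90.0/10) = 4.329e+09.
L_total = 10·log₁₀(4.329e+09) = 96.36 dB.

96.4 dB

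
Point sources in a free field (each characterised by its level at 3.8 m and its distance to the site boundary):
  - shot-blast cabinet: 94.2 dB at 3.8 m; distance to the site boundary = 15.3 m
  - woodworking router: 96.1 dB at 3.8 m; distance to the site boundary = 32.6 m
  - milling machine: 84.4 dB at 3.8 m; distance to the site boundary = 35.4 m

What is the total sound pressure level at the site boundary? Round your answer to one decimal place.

83.4 dB

Propagate each source to the receiver with L = L_ref − 20·log₁₀(r/r_ref), then add intensities.
shot-blast cabinet: 94.2 − 20·log₁₀(15.3/3.8) = 94.2 − 12.10 = 82.10 dB.
woodworking router: 96.1 − 20·log₁₀(32.6/3.8) = 96.1 − 18.67 = 77.43 dB.
milling machine: 84.4 − 20·log₁₀(35.4/3.8) = 84.4 − 19.38 = 65.02 dB.
Σ 10^(L/10) = 2.208e+08 → L_total = 10·log₁₀(2.208e+08) = 83.44 dB.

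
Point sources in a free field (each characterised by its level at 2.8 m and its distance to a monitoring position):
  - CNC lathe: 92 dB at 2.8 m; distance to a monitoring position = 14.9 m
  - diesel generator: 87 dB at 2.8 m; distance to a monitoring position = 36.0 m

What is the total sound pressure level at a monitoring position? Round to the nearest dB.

First find each source's level at the receiver (point-source: −20·log₁₀(r/r_ref)), then combine on an intensity basis.
CNC lathe: 92 − 20·log₁₀(14.9/2.8) = 92 − 14.52 = 77.48 dB.
diesel generator: 87 − 20·log₁₀(36.0/2.8) = 87 − 22.18 = 64.82 dB.
Σ 10^(L/10) = 5.900e+07 → L_total = 10·log₁₀(5.900e+07) = 77.71 dB.

78 dB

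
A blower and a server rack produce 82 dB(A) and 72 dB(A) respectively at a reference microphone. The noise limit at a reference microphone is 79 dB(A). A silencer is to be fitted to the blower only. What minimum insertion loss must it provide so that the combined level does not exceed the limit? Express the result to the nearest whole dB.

4 dB

The untreated sources together contribute 10^(72/10) = 1.585e+07, i.e. 72.00 dB(A).
The limit corresponds to 10^(79/10) = 7.943e+07; subtracting the fixed part leaves 6.358e+07 for the blower, i.e. 78.03 dB(A).
Required insertion loss = 82 − 78.03 = 3.97 dB.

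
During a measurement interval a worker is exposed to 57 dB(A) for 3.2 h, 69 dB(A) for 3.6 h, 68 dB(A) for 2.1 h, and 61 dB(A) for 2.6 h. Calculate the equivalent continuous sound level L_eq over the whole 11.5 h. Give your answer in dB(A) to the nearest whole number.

The energy average is taken in the linear domain: L_eq = 10·log₁₀[(Σ tᵢ·10^(Lᵢ/10))/T], T = 11.5 h.
Σ tᵢ·10^(Lᵢ/10) = 3.2·10^(57/10) + 3.6·10^(69/10) + 2.1·10^(68/10) + 2.6·10^(61/10) = 4.672e+07.
L_eq = 10·log₁₀(4.672e+07/11.5) = 66.09 dB(A).

66 dB(A)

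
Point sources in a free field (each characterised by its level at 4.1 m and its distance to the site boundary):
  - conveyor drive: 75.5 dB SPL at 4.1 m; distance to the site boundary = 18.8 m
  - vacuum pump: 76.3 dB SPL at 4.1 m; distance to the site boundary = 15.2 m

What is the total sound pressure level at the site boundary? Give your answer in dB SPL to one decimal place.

66.8 dB SPL

First find each source's level at the receiver (point-source: −20·log₁₀(r/r_ref)), then combine on an intensity basis.
conveyor drive: 75.5 − 20·log₁₀(18.8/4.1) = 75.5 − 13.23 = 62.27 dB SPL.
vacuum pump: 76.3 − 20·log₁₀(15.2/4.1) = 76.3 − 11.38 = 64.92 dB SPL.
Σ 10^(L/10) = 4.791e+06 → L_total = 10·log₁₀(4.791e+06) = 66.80 dB SPL.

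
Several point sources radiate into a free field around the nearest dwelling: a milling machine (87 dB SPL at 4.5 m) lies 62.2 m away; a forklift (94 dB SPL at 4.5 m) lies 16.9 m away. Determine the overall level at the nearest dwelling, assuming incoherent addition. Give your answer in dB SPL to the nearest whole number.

83 dB SPL

First find each source's level at the receiver (point-source: −20·log₁₀(r/r_ref)), then combine on an intensity basis.
milling machine: 87 − 20·log₁₀(62.2/4.5) = 87 − 22.81 = 64.19 dB SPL.
forklift: 94 − 20·log₁₀(16.9/4.5) = 94 − 11.49 = 82.51 dB SPL.
Σ 10^(L/10) = 1.807e+08 → L_total = 10·log₁₀(1.807e+08) = 82.57 dB SPL.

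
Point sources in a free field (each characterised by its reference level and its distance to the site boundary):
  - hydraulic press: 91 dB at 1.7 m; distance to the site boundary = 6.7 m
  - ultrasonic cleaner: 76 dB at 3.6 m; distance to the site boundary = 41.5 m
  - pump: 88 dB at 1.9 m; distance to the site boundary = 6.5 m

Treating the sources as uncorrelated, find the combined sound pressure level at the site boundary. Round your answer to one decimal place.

81.3 dB

Propagate each source to the receiver with L = L_ref − 20·log₁₀(r/r_ref), then add intensities.
hydraulic press: 91 − 20·log₁₀(6.7/1.7) = 91 − 11.91 = 79.09 dB.
ultrasonic cleaner: 76 − 20·log₁₀(41.5/3.6) = 76 − 21.23 = 54.77 dB.
pump: 88 − 20·log₁₀(6.5/1.9) = 88 − 10.68 = 77.32 dB.
Σ 10^(L/10) = 1.353e+08 → L_total = 10·log₁₀(1.353e+08) = 81.31 dB.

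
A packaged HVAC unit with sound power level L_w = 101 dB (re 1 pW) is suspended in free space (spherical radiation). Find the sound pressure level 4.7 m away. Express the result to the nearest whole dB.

L_p = L_w − 10·log₁₀(4π·r²) with r = 4.7 m.
4π·r² = 277.6 m², 10·log₁₀ of that is 24.434 dB.
L_p = 101 − 24.434 = 76.57 dB.

77 dB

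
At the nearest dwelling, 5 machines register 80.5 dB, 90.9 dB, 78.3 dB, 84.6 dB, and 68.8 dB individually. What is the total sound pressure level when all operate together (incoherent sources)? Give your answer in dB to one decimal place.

92.3 dB

For uncorrelated sources the intensities add, so convert each level to linear form, sum, and take 10·log₁₀ of the total.
Σ 10^(L/10) = 10^(80.5/10) + 10^(90.9/10) + 10^(78.3/10) + 10^(84.6/10) + 10^(68.8/10) = 1.706e+09.
L_total = 10·log₁₀(1.706e+09) = 92.32 dB.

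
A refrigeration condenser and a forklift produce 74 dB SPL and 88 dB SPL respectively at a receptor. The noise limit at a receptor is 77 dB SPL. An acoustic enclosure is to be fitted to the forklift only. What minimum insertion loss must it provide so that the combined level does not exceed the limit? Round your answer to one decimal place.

14.0 dB

The untreated sources together contribute 10^(74/10) = 2.512e+07, i.e. 74.00 dB SPL.
To meet 77 dB SPL overall, the treated forklift may contribute at most 10^(77/10) − 2.512e+07 = 2.500e+07, i.e. 73.98 dB SPL.
So the forklift must be reduced from 88 to 73.98 dB SPL: IL = 14.02 dB.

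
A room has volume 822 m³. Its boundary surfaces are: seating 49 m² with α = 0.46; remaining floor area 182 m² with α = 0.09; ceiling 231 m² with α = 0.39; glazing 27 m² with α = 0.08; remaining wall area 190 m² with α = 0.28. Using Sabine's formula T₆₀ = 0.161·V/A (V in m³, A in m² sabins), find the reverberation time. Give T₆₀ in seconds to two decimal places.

A = Σ Sᵢαᵢ = 49·0.46 + 182·0.09 + 231·0.39 + 27·0.08 + 190·0.28 = 184.37 m².
T₆₀ = 0.161 × 822 / 184.37 = 0.718 s.

0.72 s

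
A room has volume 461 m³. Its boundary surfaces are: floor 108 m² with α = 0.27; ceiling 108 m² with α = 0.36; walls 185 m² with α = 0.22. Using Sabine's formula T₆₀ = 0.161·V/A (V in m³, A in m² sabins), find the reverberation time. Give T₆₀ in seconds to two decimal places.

Total absorption A = 108·0.27 + 108·0.36 + 185·0.22 = 108.74 m² sabins.
T₆₀ = 0.161 × 461 / 108.74 = 0.683 s.

0.68 s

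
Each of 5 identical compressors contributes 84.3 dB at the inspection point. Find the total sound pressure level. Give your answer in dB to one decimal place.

N identical incoherent sources raise the level by 10·log₁₀ N.
L_total = 84.3 + 10·log₁₀(5) = 84.3 + 6.990 = 91.29 dB.

91.3 dB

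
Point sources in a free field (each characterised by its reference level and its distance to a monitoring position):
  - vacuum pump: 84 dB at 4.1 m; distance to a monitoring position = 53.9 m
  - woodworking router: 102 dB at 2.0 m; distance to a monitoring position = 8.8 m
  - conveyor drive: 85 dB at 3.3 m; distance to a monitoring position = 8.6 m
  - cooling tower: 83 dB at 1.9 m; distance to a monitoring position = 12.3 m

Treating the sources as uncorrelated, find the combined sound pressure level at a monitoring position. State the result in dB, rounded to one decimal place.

Apply inverse-square spreading to bring every level to the receiver, then sum 10^(L/10).
vacuum pump: 84 − 20·log₁₀(53.9/4.1) = 84 − 22.38 = 61.62 dB.
woodworking router: 102 − 20·log₁₀(8.8/2.0) = 102 − 12.87 = 89.13 dB.
conveyor drive: 85 − 20·log₁₀(8.6/3.3) = 85 − 8.32 = 76.68 dB.
cooling tower: 83 − 20·log₁₀(12.3/1.9) = 83 − 16.22 = 66.78 dB.
Σ 10^(L/10) = 8.714e+08 → L_total = 10·log₁₀(8.714e+08) = 89.40 dB.

89.4 dB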